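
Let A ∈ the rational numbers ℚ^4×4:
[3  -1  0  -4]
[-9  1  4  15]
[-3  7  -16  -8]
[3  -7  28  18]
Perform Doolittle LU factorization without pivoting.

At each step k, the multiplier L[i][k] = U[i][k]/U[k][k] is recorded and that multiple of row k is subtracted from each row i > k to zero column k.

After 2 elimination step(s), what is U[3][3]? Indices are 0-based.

k=0: U[0][0]=3
  eliminate (1,0): mult=-3, new row 1: (0, -2, 4, 3); set L[1][0]=-3
  eliminate (2,0): mult=-1, new row 2: (0, 6, -16, -12); set L[2][0]=-1
  eliminate (3,0): mult=1, new row 3: (0, -6, 28, 22); set L[3][0]=1
k=1: U[1][1]=-2
  eliminate (2,1): mult=-3, new row 2: (0, 0, -4, -3); set L[2][1]=-3
  eliminate (3,1): mult=3, new row 3: (0, 0, 16, 13); set L[3][1]=3

U[3][3] = 13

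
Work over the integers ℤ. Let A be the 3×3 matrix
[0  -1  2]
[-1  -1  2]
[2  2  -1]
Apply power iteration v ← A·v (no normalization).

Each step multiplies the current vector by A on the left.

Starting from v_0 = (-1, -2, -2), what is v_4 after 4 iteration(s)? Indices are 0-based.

v_0 = (-1, -2, -2).
v_1 = A·v_0 = (-2, -1, -4).
v_2 = A·v_1 = (-7, -5, -2).
v_3 = A·v_2 = (1, 8, -22).
v_4 = A·v_3 = (-52, -53, 40).

v_4 = (-52, -53, 40)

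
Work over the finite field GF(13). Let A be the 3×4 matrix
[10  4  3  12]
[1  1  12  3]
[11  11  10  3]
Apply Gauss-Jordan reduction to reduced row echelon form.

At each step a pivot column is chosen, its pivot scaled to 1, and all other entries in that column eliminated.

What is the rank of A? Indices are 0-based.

pivot(0,0)=10: scale R0 → (1, 3, 12, 9)
  clear (1,0): R1 −= (1)R0 → (0, 11, 0, 7)
  clear (2,0): R2 −= (11)R0 → (0, 4, 8, 8)
pivot(1,1)=11: scale R1 → (0, 1, 0, 3)
  clear (0,1): R0 −= (3)R1 → (1, 0, 12, 0)
  clear (2,1): R2 −= (4)R1 → (0, 0, 8, 9)
pivot(2,2)=8: scale R2 → (0, 0, 1, 6)
  clear (0,2): R0 −= (12)R2 → (1, 0, 0, 6)

rank = 3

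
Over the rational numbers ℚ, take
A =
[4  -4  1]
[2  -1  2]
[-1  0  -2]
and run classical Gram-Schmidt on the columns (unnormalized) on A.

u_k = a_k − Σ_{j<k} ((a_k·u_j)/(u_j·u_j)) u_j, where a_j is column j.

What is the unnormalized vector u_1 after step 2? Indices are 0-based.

Step 1: u_0 = a_0 = (4, 2, -1).
Step 2: u_1 = a_1 − (-6/7)·u_0 = (-4/7, 5/7, -6/7).

u_1 = (-4/7, 5/7, -6/7)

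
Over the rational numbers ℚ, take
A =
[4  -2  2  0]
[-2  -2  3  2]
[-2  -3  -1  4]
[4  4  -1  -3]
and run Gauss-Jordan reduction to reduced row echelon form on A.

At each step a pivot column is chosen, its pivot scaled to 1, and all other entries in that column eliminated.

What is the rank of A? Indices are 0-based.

[1] R0 /= 4  ⇒  (1, -1/2, 1/2, 0)
     R1 -= -2·R0  ⇒  (0, -3, 4, 2)
     R2 -= -2·R0  ⇒  (0, -4, 0, 4)
     R3 -= 4·R0  ⇒  (0, 6, -3, -3)
[2] R1 /= -3  ⇒  (0, 1, -4/3, -2/3)
     R0 -= -1/2·R1  ⇒  (1, 0, -1/6, -1/3)
     R2 -= -4·R1  ⇒  (0, 0, -16/3, 4/3)
     R3 -= 6·R1  ⇒  (0, 0, 5, 1)
[3] R2 /= -16/3  ⇒  (0, 0, 1, -1/4)
     R0 -= -1/6·R2  ⇒  (1, 0, 0, -3/8)
     R1 -= -4/3·R2  ⇒  (0, 1, 0, -1)
     R3 -= 5·R2  ⇒  (0, 0, 0, 9/4)
[4] R3 /= 9/4  ⇒  (0, 0, 0, 1)
     R0 -= -3/8·R3  ⇒  (1, 0, 0, 0)
     R1 -= -1·R3  ⇒  (0, 1, 0, 0)
     R2 -= -1/4·R3  ⇒  (0, 0, 1, 0)

rank = 4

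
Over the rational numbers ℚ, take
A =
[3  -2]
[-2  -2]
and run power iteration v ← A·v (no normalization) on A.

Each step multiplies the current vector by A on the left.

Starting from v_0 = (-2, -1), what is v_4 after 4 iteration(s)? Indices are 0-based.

v_0 = (-2, -1).
v_1 = A·v_0 = (-4, 6).
v_2 = A·v_1 = (-24, -4).
v_3 = A·v_2 = (-64, 56).
v_4 = A·v_3 = (-304, 16).

v_4 = (-304, 16)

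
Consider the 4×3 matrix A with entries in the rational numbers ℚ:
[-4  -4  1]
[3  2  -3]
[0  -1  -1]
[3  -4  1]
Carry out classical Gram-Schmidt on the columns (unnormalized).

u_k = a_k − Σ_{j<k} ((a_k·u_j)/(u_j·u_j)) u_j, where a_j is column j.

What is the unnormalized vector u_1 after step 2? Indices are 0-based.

Step 1: u_0 = a_0 = (-4, 3, 0, 3).
Step 2: u_1 = a_1 − (5/17)·u_0 = (-48/17, 19/17, -1, -83/17).

u_1 = (-48/17, 19/17, -1, -83/17)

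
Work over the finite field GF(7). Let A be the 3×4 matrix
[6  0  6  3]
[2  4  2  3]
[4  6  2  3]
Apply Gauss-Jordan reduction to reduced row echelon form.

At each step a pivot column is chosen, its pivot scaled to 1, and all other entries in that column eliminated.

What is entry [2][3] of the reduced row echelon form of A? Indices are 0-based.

pivot(0,0)=6: scale R0 → (1, 0, 1, 4)
  clear (1,0): R1 −= (2)R0 → (0, 4, 0, 2)
  clear (2,0): R2 −= (4)R0 → (0, 6, 5, 1)
pivot(1,1)=4: scale R1 → (0, 1, 0, 4)
  clear (2,1): R2 −= (6)R1 → (0, 0, 5, 5)
pivot(2,2)=5: scale R2 → (0, 0, 1, 1)
  clear (0,2): R0 −= (1)R2 → (1, 0, 0, 3)

M[2][3] = 1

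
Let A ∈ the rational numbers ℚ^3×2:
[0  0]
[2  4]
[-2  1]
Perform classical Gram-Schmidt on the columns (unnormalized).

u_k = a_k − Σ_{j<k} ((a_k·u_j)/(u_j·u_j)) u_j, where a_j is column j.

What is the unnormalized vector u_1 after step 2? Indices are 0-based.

u_1 = (0, 5/2, 5/2)

Step 1: u_0 = a_0 = (0, 2, -2).
Step 2: u_1 = a_1 − (3/4)·u_0 = (0, 5/2, 5/2).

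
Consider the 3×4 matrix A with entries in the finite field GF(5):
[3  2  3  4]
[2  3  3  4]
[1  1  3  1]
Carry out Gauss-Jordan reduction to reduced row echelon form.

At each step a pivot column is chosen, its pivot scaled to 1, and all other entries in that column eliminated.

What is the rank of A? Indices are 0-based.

rank = 3

[1] R0 /= 3  ⇒  (1, 4, 1, 3)
     R1 -= 2·R0  ⇒  (0, 0, 1, 3)
     R2 -= 1·R0  ⇒  (0, 2, 2, 3)
[2] R1 <-> R2
[2] R1 /= 2  ⇒  (0, 1, 1, 4)
     R0 -= 4·R1  ⇒  (1, 0, 2, 2)
[3] R2 /= 1  ⇒  (0, 0, 1, 3)
     R0 -= 2·R2  ⇒  (1, 0, 0, 1)
     R1 -= 1·R2  ⇒  (0, 1, 0, 1)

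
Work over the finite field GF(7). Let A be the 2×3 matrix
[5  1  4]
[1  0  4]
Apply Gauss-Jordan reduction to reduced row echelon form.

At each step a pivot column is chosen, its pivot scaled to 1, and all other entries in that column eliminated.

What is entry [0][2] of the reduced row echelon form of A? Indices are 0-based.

step 1: normalize row 0 (÷5) = (1, 3, 5)
  row 1: subtract 1×row0 = (0, 4, 6)
step 2: normalize row 1 (÷4) = (0, 1, 5)
  row 0: subtract 3×row1 = (1, 0, 4)

M[0][2] = 4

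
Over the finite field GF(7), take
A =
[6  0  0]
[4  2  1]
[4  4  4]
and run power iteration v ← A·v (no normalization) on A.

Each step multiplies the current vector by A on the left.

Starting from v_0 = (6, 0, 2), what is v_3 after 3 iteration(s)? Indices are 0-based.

v_0 = (6, 0, 2).
v_1 = A·v_0 = (1, 5, 4).
v_2 = A·v_1 = (6, 4, 5).
v_3 = A·v_2 = (1, 2, 4).

v_3 = (1, 2, 4)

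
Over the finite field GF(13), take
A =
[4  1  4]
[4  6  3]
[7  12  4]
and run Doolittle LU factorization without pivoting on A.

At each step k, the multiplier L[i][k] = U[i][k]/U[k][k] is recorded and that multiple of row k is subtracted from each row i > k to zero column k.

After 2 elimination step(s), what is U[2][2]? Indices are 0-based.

U[2][2] = 1

Step 1: pivot at (0,0) is 4.
  row1 ← row1 − (1)·row0  ⇒  L[1][0]=1, U row1=(0, 5, 12)
  row2 ← row2 − (5)·row0  ⇒  L[2][0]=5, U row2=(0, 7, 10)
Step 2: pivot at (1,1) is 5.
  row2 ← row2 − (4)·row1  ⇒  L[2][1]=4, U row2=(0, 0, 1)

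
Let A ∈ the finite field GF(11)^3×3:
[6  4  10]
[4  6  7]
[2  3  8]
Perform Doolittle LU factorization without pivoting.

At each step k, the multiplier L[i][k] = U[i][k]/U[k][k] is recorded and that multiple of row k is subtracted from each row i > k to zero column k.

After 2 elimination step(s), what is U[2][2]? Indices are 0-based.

U[2][2] = 10

k=0: U[0][0]=6
  eliminate (1,0): mult=8, new row 1: (0, 7, 4); set L[1][0]=8
  eliminate (2,0): mult=4, new row 2: (0, 9, 1); set L[2][0]=4
k=1: U[1][1]=7
  eliminate (2,1): mult=6, new row 2: (0, 0, 10); set L[2][1]=6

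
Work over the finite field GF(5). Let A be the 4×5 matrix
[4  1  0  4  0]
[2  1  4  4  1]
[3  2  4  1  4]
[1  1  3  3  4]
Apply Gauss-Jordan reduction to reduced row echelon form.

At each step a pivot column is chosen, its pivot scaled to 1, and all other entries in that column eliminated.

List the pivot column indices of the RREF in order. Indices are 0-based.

pivot(0,0)=4: scale R0 → (1, 4, 0, 1, 0)
  clear (1,0): R1 −= (2)R0 → (0, 3, 4, 2, 1)
  clear (2,0): R2 −= (3)R0 → (0, 0, 4, 3, 4)
  clear (3,0): R3 −= (1)R0 → (0, 2, 3, 2, 4)
pivot(1,1)=3: scale R1 → (0, 1, 3, 4, 2)
  clear (0,1): R0 −= (4)R1 → (1, 0, 3, 0, 2)
  clear (3,1): R3 −= (2)R1 → (0, 0, 2, 4, 0)
pivot(2,2)=4: scale R2 → (0, 0, 1, 2, 1)
  clear (0,2): R0 −= (3)R2 → (1, 0, 0, 4, 4)
  clear (1,2): R1 −= (3)R2 → (0, 1, 0, 3, 4)
  clear (3,2): R3 −= (2)R2 → (0, 0, 0, 0, 3)
col 3: no nonzero at/below row 3; advance.
pivot(3,4)=3: scale R3 → (0, 0, 0, 0, 1)
  clear (0,4): R0 −= (4)R3 → (1, 0, 0, 4, 0)
  clear (1,4): R1 −= (4)R3 → (0, 1, 0, 3, 0)
  clear (2,4): R2 −= (1)R3 → (0, 0, 1, 2, 0)

pivot columns: 0, 1, 2, 4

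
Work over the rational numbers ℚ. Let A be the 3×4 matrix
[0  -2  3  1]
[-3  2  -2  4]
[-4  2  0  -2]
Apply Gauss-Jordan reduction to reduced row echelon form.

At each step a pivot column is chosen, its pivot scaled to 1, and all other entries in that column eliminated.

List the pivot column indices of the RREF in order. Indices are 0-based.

step 1: exchange rows 0,1
step 1: normalize row 0 (÷-3) = (1, -2/3, 2/3, -4/3)
  row 2: subtract -4×row0 = (0, -2/3, 8/3, -22/3)
step 2: normalize row 1 (÷-2) = (0, 1, -3/2, -1/2)
  row 0: subtract -2/3×row1 = (1, 0, -1/3, -5/3)
  row 2: subtract -2/3×row1 = (0, 0, 5/3, -23/3)
step 3: normalize row 2 (÷5/3) = (0, 0, 1, -23/5)
  row 0: subtract -1/3×row2 = (1, 0, 0, -16/5)
  row 1: subtract -3/2×row2 = (0, 1, 0, -37/5)

pivot columns: 0, 1, 2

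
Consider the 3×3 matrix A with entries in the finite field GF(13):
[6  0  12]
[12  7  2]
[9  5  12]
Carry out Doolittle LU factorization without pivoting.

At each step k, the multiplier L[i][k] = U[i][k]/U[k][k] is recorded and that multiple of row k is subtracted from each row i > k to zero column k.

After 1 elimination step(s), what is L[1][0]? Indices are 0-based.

L[1][0] = 2

[col 0] pivot 6
  R1 -= 2*R0 → (0, 7, 4)  (L[1][0] := 2)
  R2 -= 8*R0 → (0, 5, 7)  (L[2][0] := 8)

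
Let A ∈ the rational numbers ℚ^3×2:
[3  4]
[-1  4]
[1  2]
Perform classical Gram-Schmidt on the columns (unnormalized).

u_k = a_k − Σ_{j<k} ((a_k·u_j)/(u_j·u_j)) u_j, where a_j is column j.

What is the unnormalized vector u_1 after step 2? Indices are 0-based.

Step 1: u_0 = a_0 = (3, -1, 1).
Step 2: u_1 = a_1 − (10/11)·u_0 = (14/11, 54/11, 12/11).

u_1 = (14/11, 54/11, 12/11)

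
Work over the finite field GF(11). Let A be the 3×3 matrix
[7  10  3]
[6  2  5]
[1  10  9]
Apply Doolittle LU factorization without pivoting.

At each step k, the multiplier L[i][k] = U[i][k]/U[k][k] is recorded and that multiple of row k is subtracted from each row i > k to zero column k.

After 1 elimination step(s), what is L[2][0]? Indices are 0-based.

Step 1: pivot at (0,0) is 7.
  row1 ← row1 − (4)·row0  ⇒  L[1][0]=4, U row1=(0, 6, 4)
  row2 ← row2 − (8)·row0  ⇒  L[2][0]=8, U row2=(0, 7, 7)

L[2][0] = 8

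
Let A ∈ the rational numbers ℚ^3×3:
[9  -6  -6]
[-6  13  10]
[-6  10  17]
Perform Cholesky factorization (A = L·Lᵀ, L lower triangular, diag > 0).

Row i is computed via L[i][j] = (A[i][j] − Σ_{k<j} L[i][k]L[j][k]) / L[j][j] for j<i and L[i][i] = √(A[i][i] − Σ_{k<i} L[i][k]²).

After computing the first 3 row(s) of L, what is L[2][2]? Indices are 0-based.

L[2][2] = 3

Step 1: L[0][0] = √(9) = 3.
  L[1][0] = (-6) / L[0][0] = -2.
Step 2: L[1][1] = √(9) = 3.
  L[2][0] = (-6) / L[0][0] = -2.
  L[2][1] = (6) / L[1][1] = 2.
Step 3: L[2][2] = √(9) = 3.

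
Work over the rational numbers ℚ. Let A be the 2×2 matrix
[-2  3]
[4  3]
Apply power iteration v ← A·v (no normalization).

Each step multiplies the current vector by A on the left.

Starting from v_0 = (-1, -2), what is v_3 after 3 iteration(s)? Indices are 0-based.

v_0 = (-1, -2).
v_1 = A·v_0 = (-4, -10).
v_2 = A·v_1 = (-22, -46).
v_3 = A·v_2 = (-94, -226).

v_3 = (-94, -226)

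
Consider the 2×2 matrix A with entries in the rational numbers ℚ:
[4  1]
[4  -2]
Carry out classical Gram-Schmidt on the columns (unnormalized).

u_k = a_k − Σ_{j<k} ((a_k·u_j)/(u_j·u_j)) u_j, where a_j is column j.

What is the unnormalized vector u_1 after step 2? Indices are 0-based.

u_1 = (3/2, -3/2)

Step 1: u_0 = a_0 = (4, 4).
Step 2: u_1 = a_1 − (-1/8)·u_0 = (3/2, -3/2).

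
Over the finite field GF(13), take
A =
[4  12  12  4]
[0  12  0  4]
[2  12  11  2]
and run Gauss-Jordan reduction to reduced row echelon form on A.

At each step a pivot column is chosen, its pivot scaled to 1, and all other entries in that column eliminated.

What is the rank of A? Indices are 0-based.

rank = 3

[1] R0 /= 4  ⇒  (1, 3, 3, 1)
     R2 -= 2·R0  ⇒  (0, 6, 5, 0)
[2] R1 /= 12  ⇒  (0, 1, 0, 9)
     R0 -= 3·R1  ⇒  (1, 0, 3, 0)
     R2 -= 6·R1  ⇒  (0, 0, 5, 11)
[3] R2 /= 5  ⇒  (0, 0, 1, 10)
     R0 -= 3·R2  ⇒  (1, 0, 0, 9)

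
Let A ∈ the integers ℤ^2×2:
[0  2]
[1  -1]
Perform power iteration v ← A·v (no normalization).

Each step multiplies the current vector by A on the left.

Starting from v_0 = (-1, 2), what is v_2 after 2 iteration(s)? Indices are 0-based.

v_2 = (-6, 7)

v_0 = (-1, 2).
v_1 = A·v_0 = (4, -3).
v_2 = A·v_1 = (-6, 7).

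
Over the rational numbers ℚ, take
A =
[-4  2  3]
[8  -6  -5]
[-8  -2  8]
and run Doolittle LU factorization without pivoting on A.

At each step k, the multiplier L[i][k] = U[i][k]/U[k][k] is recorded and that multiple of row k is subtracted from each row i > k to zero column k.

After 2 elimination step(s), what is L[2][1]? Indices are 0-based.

L[2][1] = 3

k=0: U[0][0]=-4
  eliminate (1,0): mult=-2, new row 1: (0, -2, 1); set L[1][0]=-2
  eliminate (2,0): mult=2, new row 2: (0, -6, 2); set L[2][0]=2
k=1: U[1][1]=-2
  eliminate (2,1): mult=3, new row 2: (0, 0, -1); set L[2][1]=3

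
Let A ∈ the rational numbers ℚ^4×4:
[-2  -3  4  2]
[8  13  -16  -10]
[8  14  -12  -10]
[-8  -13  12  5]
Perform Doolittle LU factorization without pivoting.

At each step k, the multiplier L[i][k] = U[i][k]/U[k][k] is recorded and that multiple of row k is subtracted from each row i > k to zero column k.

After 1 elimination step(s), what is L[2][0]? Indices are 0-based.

[col 0] pivot -2
  R1 -= -4*R0 → (0, 1, 0, -2)  (L[1][0] := -4)
  R2 -= -4*R0 → (0, 2, 4, -2)  (L[2][0] := -4)
  R3 -= 4*R0 → (0, -1, -4, -3)  (L[3][0] := 4)

L[2][0] = -4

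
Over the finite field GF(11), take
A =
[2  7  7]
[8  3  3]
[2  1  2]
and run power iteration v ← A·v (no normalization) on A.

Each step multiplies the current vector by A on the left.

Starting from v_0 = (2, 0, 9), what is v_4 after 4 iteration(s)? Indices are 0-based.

v_0 = (2, 0, 9).
v_1 = A·v_0 = (1, 10, 0).
v_2 = A·v_1 = (6, 5, 1).
v_3 = A·v_2 = (10, 0, 8).
v_4 = A·v_3 = (10, 5, 3).

v_4 = (10, 5, 3)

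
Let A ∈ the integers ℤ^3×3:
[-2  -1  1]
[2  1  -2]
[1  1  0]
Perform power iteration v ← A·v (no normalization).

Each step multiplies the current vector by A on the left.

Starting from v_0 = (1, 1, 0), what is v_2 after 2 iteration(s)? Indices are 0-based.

v_2 = (5, -7, 0)

v_0 = (1, 1, 0).
v_1 = A·v_0 = (-3, 3, 2).
v_2 = A·v_1 = (5, -7, 0).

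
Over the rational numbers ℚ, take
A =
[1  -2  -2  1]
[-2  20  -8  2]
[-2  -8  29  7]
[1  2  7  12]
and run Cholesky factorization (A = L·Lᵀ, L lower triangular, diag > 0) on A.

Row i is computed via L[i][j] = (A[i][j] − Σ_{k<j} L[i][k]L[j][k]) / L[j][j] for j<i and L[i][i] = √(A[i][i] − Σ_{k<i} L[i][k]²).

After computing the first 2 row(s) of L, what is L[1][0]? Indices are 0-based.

Step 1: L[0][0] = √(1) = 1.
  L[1][0] = (-2) / L[0][0] = -2.
Step 2: L[1][1] = √(16) = 4.

L[1][0] = -2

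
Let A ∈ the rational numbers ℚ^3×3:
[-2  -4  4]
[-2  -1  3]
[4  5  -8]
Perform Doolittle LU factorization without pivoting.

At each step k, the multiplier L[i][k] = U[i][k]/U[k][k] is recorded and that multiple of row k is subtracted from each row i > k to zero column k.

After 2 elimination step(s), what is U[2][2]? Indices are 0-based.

U[2][2] = -1

Step 1: pivot at (0,0) is -2.
  row1 ← row1 − (1)·row0  ⇒  L[1][0]=1, U row1=(0, 3, -1)
  row2 ← row2 − (-2)·row0  ⇒  L[2][0]=-2, U row2=(0, -3, 0)
Step 2: pivot at (1,1) is 3.
  row2 ← row2 − (-1)·row1  ⇒  L[2][1]=-1, U row2=(0, 0, -1)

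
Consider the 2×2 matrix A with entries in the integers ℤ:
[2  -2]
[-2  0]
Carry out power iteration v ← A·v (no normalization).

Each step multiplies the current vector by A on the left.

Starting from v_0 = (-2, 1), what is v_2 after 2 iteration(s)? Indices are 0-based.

v_2 = (-20, 12)

v_0 = (-2, 1).
v_1 = A·v_0 = (-6, 4).
v_2 = A·v_1 = (-20, 12).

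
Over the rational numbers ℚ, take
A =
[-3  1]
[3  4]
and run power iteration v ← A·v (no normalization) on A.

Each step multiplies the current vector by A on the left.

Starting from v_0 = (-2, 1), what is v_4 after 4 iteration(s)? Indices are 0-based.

v_0 = (-2, 1).
v_1 = A·v_0 = (7, -2).
v_2 = A·v_1 = (-23, 13).
v_3 = A·v_2 = (82, -17).
v_4 = A·v_3 = (-263, 178).

v_4 = (-263, 178)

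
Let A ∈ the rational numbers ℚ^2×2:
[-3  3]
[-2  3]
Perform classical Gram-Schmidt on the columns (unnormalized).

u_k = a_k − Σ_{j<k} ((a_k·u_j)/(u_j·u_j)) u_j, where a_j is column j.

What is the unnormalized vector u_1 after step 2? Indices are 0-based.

u_1 = (-6/13, 9/13)

Step 1: u_0 = a_0 = (-3, -2).
Step 2: u_1 = a_1 − (-15/13)·u_0 = (-6/13, 9/13).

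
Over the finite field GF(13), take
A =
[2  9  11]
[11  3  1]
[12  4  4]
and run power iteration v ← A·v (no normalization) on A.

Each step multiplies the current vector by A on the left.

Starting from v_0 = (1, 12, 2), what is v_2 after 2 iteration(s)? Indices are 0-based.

v_0 = (1, 12, 2).
v_1 = A·v_0 = (2, 10, 3).
v_2 = A·v_1 = (10, 3, 11).

v_2 = (10, 3, 11)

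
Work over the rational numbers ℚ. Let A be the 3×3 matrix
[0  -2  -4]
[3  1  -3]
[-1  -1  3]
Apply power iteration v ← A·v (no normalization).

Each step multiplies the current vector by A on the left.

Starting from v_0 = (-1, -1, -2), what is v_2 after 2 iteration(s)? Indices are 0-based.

v_2 = (12, 44, -24)

v_0 = (-1, -1, -2).
v_1 = A·v_0 = (10, 2, -4).
v_2 = A·v_1 = (12, 44, -24).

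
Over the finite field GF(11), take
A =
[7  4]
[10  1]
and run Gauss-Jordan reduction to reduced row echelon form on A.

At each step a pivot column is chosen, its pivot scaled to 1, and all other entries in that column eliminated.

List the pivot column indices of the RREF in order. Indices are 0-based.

pivot(0,0)=7: scale R0 → (1, 10)
  clear (1,0): R1 −= (10)R0 → (0, 0)
col 1: no nonzero at/below row 1; advance.

pivot columns: 0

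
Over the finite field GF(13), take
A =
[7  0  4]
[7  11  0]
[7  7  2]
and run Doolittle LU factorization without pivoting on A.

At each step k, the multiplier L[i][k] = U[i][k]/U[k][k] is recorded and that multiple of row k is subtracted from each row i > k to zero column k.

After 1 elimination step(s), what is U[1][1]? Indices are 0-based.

[col 0] pivot 7
  R1 -= 1*R0 → (0, 11, 9)  (L[1][0] := 1)
  R2 -= 1*R0 → (0, 7, 11)  (L[2][0] := 1)

U[1][1] = 11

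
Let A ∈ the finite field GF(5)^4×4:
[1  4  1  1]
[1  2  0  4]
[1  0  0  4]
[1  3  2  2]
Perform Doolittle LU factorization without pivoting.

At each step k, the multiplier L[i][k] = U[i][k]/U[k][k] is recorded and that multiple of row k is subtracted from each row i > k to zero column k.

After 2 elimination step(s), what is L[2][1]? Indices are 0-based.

k=0: U[0][0]=1
  eliminate (1,0): mult=1, new row 1: (0, 3, 4, 3); set L[1][0]=1
  eliminate (2,0): mult=1, new row 2: (0, 1, 4, 3); set L[2][0]=1
  eliminate (3,0): mult=1, new row 3: (0, 4, 1, 1); set L[3][0]=1
k=1: U[1][1]=3
  eliminate (2,1): mult=2, new row 2: (0, 0, 1, 2); set L[2][1]=2
  eliminate (3,1): mult=3, new row 3: (0, 0, 4, 2); set L[3][1]=3

L[2][1] = 2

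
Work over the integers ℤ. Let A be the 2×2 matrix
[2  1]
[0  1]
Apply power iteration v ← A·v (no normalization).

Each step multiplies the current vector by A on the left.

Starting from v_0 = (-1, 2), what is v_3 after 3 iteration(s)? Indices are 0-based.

v_0 = (-1, 2).
v_1 = A·v_0 = (0, 2).
v_2 = A·v_1 = (2, 2).
v_3 = A·v_2 = (6, 2).

v_3 = (6, 2)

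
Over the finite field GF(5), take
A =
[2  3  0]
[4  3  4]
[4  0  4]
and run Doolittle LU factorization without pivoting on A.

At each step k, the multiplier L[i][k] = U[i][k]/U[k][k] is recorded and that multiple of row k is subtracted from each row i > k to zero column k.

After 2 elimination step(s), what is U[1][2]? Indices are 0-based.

k=0: U[0][0]=2
  eliminate (1,0): mult=2, new row 1: (0, 2, 4); set L[1][0]=2
  eliminate (2,0): mult=2, new row 2: (0, 4, 4); set L[2][0]=2
k=1: U[1][1]=2
  eliminate (2,1): mult=2, new row 2: (0, 0, 1); set L[2][1]=2

U[1][2] = 4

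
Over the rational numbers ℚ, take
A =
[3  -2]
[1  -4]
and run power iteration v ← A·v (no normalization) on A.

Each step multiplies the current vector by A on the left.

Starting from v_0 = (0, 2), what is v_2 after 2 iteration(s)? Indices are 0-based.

v_2 = (4, 28)

v_0 = (0, 2).
v_1 = A·v_0 = (-4, -8).
v_2 = A·v_1 = (4, 28).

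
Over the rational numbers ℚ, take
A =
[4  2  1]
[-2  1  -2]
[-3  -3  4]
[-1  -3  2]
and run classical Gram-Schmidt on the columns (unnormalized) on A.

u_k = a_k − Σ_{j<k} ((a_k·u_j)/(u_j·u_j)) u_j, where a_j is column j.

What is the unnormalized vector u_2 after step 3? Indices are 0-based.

Step 1: u_0 = a_0 = (4, -2, -3, -1).
Step 2: u_1 = a_1 − (3/5)·u_0 = (-2/5, 11/5, -6/5, -12/5).
Step 3: u_2 = a_2 − (-1/5)·u_0 − (-72/61)·u_1 = (81/61, 12/61, 121/61, -63/61).

u_2 = (81/61, 12/61, 121/61, -63/61)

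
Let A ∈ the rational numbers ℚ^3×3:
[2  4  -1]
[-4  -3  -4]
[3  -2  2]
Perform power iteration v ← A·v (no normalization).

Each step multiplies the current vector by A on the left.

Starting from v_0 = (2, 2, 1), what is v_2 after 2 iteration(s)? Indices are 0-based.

v_0 = (2, 2, 1).
v_1 = A·v_0 = (11, -18, 4).
v_2 = A·v_1 = (-54, -6, 77).

v_2 = (-54, -6, 77)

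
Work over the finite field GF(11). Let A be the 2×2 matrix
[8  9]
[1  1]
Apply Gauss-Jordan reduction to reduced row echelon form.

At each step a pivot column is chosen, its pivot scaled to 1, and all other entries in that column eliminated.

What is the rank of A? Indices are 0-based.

pivot(0,0)=8: scale R0 → (1, 8)
  clear (1,0): R1 −= (1)R0 → (0, 4)
pivot(1,1)=4: scale R1 → (0, 1)
  clear (0,1): R0 −= (8)R1 → (1, 0)

rank = 2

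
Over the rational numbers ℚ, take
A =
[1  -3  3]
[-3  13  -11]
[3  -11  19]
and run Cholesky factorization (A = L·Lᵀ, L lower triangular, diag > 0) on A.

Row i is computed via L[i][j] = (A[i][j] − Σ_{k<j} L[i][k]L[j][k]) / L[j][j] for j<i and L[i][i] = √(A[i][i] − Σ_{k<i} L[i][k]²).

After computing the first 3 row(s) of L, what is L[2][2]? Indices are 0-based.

Step 1: L[0][0] = √(1) = 1.
  L[1][0] = (-3) / L[0][0] = -3.
Step 2: L[1][1] = √(4) = 2.
  L[2][0] = (3) / L[0][0] = 3.
  L[2][1] = (-2) / L[1][1] = -1.
Step 3: L[2][2] = √(9) = 3.

L[2][2] = 3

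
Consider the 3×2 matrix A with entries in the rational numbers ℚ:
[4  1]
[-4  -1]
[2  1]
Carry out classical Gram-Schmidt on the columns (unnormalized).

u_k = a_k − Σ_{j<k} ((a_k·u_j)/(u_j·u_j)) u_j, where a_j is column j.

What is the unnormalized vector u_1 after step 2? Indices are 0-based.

Step 1: u_0 = a_0 = (4, -4, 2).
Step 2: u_1 = a_1 − (5/18)·u_0 = (-1/9, 1/9, 4/9).

u_1 = (-1/9, 1/9, 4/9)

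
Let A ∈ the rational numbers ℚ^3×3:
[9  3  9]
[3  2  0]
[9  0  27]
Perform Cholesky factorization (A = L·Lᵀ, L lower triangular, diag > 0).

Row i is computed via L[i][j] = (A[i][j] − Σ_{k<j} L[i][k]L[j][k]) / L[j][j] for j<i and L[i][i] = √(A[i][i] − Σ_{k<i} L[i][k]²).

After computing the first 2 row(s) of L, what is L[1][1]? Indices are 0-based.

L[1][1] = 1

Step 1: L[0][0] = √(9) = 3.
  L[1][0] = (3) / L[0][0] = 1.
Step 2: L[1][1] = √(1) = 1.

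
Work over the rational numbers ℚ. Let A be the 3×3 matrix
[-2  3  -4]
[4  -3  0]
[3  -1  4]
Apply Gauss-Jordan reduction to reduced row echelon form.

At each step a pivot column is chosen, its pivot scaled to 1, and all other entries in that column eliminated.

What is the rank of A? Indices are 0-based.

pivot(0,0)=-2: scale R0 → (1, -3/2, 2)
  clear (1,0): R1 −= (4)R0 → (0, 3, -8)
  clear (2,0): R2 −= (3)R0 → (0, 7/2, -2)
pivot(1,1)=3: scale R1 → (0, 1, -8/3)
  clear (0,1): R0 −= (-3/2)R1 → (1, 0, -2)
  clear (2,1): R2 −= (7/2)R1 → (0, 0, 22/3)
pivot(2,2)=22/3: scale R2 → (0, 0, 1)
  clear (0,2): R0 −= (-2)R2 → (1, 0, 0)
  clear (1,2): R1 −= (-8/3)R2 → (0, 1, 0)

rank = 3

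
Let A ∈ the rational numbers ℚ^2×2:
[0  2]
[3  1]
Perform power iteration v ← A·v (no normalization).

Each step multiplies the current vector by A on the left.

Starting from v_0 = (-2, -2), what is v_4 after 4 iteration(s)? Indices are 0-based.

v_0 = (-2, -2).
v_1 = A·v_0 = (-4, -8).
v_2 = A·v_1 = (-16, -20).
v_3 = A·v_2 = (-40, -68).
v_4 = A·v_3 = (-136, -188).

v_4 = (-136, -188)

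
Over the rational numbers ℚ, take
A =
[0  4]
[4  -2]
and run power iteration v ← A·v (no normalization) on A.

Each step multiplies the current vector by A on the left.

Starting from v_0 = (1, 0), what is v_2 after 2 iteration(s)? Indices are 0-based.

v_0 = (1, 0).
v_1 = A·v_0 = (0, 4).
v_2 = A·v_1 = (16, -8).

v_2 = (16, -8)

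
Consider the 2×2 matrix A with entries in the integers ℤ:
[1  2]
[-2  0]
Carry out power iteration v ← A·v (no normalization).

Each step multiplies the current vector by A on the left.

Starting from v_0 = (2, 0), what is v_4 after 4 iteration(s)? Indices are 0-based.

v_4 = (10, 28)

v_0 = (2, 0).
v_1 = A·v_0 = (2, -4).
v_2 = A·v_1 = (-6, -4).
v_3 = A·v_2 = (-14, 12).
v_4 = A·v_3 = (10, 28).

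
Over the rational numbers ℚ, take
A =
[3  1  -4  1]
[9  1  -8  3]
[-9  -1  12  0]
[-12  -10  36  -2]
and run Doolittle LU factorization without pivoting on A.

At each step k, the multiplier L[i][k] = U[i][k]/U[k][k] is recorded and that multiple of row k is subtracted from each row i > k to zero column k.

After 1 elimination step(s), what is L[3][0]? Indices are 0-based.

[col 0] pivot 3
  R1 -= 3*R0 → (0, -2, 4, 0)  (L[1][0] := 3)
  R2 -= -3*R0 → (0, 2, 0, 3)  (L[2][0] := -3)
  R3 -= -4*R0 → (0, -6, 20, 2)  (L[3][0] := -4)

L[3][0] = -4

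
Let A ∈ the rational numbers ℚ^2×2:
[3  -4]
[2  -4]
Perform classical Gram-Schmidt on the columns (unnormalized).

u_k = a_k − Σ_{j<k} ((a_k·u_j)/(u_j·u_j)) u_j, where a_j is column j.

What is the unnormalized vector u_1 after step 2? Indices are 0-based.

u_1 = (8/13, -12/13)

Step 1: u_0 = a_0 = (3, 2).
Step 2: u_1 = a_1 − (-20/13)·u_0 = (8/13, -12/13).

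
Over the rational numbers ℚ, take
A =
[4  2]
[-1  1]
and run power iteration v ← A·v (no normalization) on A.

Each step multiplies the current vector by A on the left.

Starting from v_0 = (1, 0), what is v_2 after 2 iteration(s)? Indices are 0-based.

v_0 = (1, 0).
v_1 = A·v_0 = (4, -1).
v_2 = A·v_1 = (14, -5).

v_2 = (14, -5)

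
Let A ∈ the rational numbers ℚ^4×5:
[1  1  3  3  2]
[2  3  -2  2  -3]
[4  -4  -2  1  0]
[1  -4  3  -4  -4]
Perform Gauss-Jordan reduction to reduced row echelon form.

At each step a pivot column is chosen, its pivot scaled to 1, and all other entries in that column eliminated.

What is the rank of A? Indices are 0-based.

rank = 4

[1] R0 /= 1  ⇒  (1, 1, 3, 3, 2)
     R1 -= 2·R0  ⇒  (0, 1, -8, -4, -7)
     R2 -= 4·R0  ⇒  (0, -8, -14, -11, -8)
     R3 -= 1·R0  ⇒  (0, -5, 0, -7, -6)
[2] R1 /= 1  ⇒  (0, 1, -8, -4, -7)
     R0 -= 1·R1  ⇒  (1, 0, 11, 7, 9)
     R2 -= -8·R1  ⇒  (0, 0, -78, -43, -64)
     R3 -= -5·R1  ⇒  (0, 0, -40, -27, -41)
[3] R2 /= -78  ⇒  (0, 0, 1, 43/78, 32/39)
     R0 -= 11·R2  ⇒  (1, 0, 0, 73/78, -1/39)
     R1 -= -8·R2  ⇒  (0, 1, 0, 16/39, -17/39)
     R3 -= -40·R2  ⇒  (0, 0, 0, -193/39, -319/39)
[4] R3 /= -193/39  ⇒  (0, 0, 0, 1, 319/193)
     R0 -= 73/78·R3  ⇒  (1, 0, 0, 0, -607/386)
     R1 -= 16/39·R3  ⇒  (0, 1, 0, 0, -215/193)
     R2 -= 43/78·R3  ⇒  (0, 0, 1, 0, -35/386)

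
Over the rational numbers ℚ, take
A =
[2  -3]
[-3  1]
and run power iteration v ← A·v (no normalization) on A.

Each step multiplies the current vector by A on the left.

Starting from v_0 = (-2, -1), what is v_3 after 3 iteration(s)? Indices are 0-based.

v_3 = (-58, 59)

v_0 = (-2, -1).
v_1 = A·v_0 = (-1, 5).
v_2 = A·v_1 = (-17, 8).
v_3 = A·v_2 = (-58, 59).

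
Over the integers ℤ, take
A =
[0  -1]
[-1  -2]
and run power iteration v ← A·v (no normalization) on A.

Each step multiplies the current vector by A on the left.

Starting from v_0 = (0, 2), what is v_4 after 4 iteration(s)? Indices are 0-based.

v_0 = (0, 2).
v_1 = A·v_0 = (-2, -4).
v_2 = A·v_1 = (4, 10).
v_3 = A·v_2 = (-10, -24).
v_4 = A·v_3 = (24, 58).

v_4 = (24, 58)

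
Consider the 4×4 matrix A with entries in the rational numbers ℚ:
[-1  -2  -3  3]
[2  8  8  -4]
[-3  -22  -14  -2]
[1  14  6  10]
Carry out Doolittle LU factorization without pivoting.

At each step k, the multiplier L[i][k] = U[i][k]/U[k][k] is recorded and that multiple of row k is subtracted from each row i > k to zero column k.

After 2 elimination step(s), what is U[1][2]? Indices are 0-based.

[col 0] pivot -1
  R1 -= -2*R0 → (0, 4, 2, 2)  (L[1][0] := -2)
  R2 -= 3*R0 → (0, -16, -5, -11)  (L[2][0] := 3)
  R3 -= -1*R0 → (0, 12, 3, 13)  (L[3][0] := -1)
[col 1] pivot 4
  R2 -= -4*R1 → (0, 0, 3, -3)  (L[2][1] := -4)
  R3 -= 3*R1 → (0, 0, -3, 7)  (L[3][1] := 3)

U[1][2] = 2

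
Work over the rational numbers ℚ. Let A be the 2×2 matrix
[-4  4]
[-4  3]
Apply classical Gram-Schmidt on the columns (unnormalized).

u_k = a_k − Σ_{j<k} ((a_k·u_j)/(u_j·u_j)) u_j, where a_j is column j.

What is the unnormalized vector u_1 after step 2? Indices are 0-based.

u_1 = (1/2, -1/2)

Step 1: u_0 = a_0 = (-4, -4).
Step 2: u_1 = a_1 − (-7/8)·u_0 = (1/2, -1/2).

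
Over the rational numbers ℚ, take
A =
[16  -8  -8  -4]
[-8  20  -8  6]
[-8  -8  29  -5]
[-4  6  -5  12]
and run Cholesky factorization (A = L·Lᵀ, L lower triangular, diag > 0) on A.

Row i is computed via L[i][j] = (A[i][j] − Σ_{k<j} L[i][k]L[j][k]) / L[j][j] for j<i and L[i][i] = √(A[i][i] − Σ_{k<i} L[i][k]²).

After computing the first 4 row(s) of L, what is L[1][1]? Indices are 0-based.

L[1][1] = 4

Step 1: L[0][0] = √(16) = 4.
  L[1][0] = (-8) / L[0][0] = -2.
Step 2: L[1][1] = √(16) = 4.
  L[2][0] = (-8) / L[0][0] = -2.
  L[2][1] = (-12) / L[1][1] = -3.
Step 3: L[2][2] = √(16) = 4.
  L[3][0] = (-4) / L[0][0] = -1.
  L[3][1] = (4) / L[1][1] = 1.
  L[3][2] = (-4) / L[2][2] = -1.
Step 4: L[3][3] = √(9) = 3.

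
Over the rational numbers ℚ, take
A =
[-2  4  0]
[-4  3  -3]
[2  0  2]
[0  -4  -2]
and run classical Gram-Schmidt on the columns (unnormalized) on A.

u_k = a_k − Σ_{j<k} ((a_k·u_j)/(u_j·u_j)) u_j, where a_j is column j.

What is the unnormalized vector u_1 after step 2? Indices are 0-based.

Step 1: u_0 = a_0 = (-2, -4, 2, 0).
Step 2: u_1 = a_1 − (-5/6)·u_0 = (7/3, -1/3, 5/3, -4).

u_1 = (7/3, -1/3, 5/3, -4)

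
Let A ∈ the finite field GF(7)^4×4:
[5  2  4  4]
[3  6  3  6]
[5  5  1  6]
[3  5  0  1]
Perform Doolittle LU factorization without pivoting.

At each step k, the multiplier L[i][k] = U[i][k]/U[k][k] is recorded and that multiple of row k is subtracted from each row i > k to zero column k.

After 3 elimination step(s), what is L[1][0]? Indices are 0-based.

L[1][0] = 2

Step 1: pivot at (0,0) is 5.
  row1 ← row1 − (2)·row0  ⇒  L[1][0]=2, U row1=(0, 2, 2, 5)
  row2 ← row2 − (1)·row0  ⇒  L[2][0]=1, U row2=(0, 3, 4, 2)
  row3 ← row3 − (2)·row0  ⇒  L[3][0]=2, U row3=(0, 1, 6, 0)
Step 2: pivot at (1,1) is 2.
  row2 ← row2 − (5)·row1  ⇒  L[2][1]=5, U row2=(0, 0, 1, 5)
  row3 ← row3 − (4)·row1  ⇒  L[3][1]=4, U row3=(0, 0, 5, 1)
Step 3: pivot at (2,2) is 1.
  row3 ← row3 − (5)·row2  ⇒  L[3][2]=5, U row3=(0, 0, 0, 4)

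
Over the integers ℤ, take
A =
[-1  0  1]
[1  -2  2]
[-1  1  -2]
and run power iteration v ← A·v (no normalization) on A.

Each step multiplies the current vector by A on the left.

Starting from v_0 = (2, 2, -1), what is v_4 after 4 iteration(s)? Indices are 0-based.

v_0 = (2, 2, -1).
v_1 = A·v_0 = (-3, -4, 2).
v_2 = A·v_1 = (5, 9, -5).
v_3 = A·v_2 = (-10, -23, 14).
v_4 = A·v_3 = (24, 64, -41).

v_4 = (24, 64, -41)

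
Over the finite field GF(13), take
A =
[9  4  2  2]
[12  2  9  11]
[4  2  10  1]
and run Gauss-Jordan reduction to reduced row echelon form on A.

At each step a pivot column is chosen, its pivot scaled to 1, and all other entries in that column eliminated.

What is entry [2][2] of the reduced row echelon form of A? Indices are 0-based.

M[2][2] = 0

step 1: normalize row 0 (÷9) = (1, 12, 6, 6)
  row 1: subtract 12×row0 = (0, 1, 2, 4)
  row 2: subtract 4×row0 = (0, 6, 12, 3)
step 2: normalize row 1 (÷1) = (0, 1, 2, 4)
  row 0: subtract 12×row1 = (1, 0, 8, 10)
  row 2: subtract 6×row1 = (0, 0, 0, 5)
skip col 2 (zero from row 2)
step 3: normalize row 2 (÷5) = (0, 0, 0, 1)
  row 0: subtract 10×row2 = (1, 0, 8, 0)
  row 1: subtract 4×row2 = (0, 1, 2, 0)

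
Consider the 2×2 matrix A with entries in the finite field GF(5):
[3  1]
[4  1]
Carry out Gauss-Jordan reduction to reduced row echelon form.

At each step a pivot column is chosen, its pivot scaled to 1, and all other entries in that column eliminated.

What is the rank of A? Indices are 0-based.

rank = 2

step 1: normalize row 0 (÷3) = (1, 2)
  row 1: subtract 4×row0 = (0, 3)
step 2: normalize row 1 (÷3) = (0, 1)
  row 0: subtract 2×row1 = (1, 0)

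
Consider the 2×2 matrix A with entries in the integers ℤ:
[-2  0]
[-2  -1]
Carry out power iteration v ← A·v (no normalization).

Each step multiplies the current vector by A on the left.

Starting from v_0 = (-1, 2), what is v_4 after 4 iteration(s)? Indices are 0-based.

v_0 = (-1, 2).
v_1 = A·v_0 = (2, 0).
v_2 = A·v_1 = (-4, -4).
v_3 = A·v_2 = (8, 12).
v_4 = A·v_3 = (-16, -28).

v_4 = (-16, -28)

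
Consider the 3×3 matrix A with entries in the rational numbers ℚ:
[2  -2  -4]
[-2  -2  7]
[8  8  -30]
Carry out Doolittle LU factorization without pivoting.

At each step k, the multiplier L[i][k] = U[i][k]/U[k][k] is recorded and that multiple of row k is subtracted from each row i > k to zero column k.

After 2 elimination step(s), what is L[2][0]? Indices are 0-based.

[col 0] pivot 2
  R1 -= -1*R0 → (0, -4, 3)  (L[1][0] := -1)
  R2 -= 4*R0 → (0, 16, -14)  (L[2][0] := 4)
[col 1] pivot -4
  R2 -= -4*R1 → (0, 0, -2)  (L[2][1] := -4)

L[2][0] = 4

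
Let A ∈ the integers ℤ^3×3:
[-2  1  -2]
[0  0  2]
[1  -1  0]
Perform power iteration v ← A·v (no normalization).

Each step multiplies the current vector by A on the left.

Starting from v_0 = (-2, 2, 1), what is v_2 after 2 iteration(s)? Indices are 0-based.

v_2 = (2, -8, 2)

v_0 = (-2, 2, 1).
v_1 = A·v_0 = (4, 2, -4).
v_2 = A·v_1 = (2, -8, 2).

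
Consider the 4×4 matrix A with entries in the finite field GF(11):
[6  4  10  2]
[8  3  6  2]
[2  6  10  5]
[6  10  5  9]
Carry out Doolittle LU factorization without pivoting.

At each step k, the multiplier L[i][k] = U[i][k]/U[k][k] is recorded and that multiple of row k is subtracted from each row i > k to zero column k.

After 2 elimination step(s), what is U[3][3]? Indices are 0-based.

k=0: U[0][0]=6
  eliminate (1,0): mult=5, new row 1: (0, 5, 0, 3); set L[1][0]=5
  eliminate (2,0): mult=4, new row 2: (0, 1, 3, 8); set L[2][0]=4
  eliminate (3,0): mult=1, new row 3: (0, 6, 6, 7); set L[3][0]=1
k=1: U[1][1]=5
  eliminate (2,1): mult=9, new row 2: (0, 0, 3, 3); set L[2][1]=9
  eliminate (3,1): mult=10, new row 3: (0, 0, 6, 10); set L[3][1]=10

U[3][3] = 10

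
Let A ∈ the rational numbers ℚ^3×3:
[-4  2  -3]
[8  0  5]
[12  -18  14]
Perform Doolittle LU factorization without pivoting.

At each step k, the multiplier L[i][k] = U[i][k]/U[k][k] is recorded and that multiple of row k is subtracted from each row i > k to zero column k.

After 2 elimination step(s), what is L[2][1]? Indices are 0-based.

L[2][1] = -3

k=0: U[0][0]=-4
  eliminate (1,0): mult=-2, new row 1: (0, 4, -1); set L[1][0]=-2
  eliminate (2,0): mult=-3, new row 2: (0, -12, 5); set L[2][0]=-3
k=1: U[1][1]=4
  eliminate (2,1): mult=-3, new row 2: (0, 0, 2); set L[2][1]=-3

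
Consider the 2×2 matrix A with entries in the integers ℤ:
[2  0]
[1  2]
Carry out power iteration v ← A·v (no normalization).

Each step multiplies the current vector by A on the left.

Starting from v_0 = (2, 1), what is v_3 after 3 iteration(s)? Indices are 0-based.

v_3 = (16, 32)

v_0 = (2, 1).
v_1 = A·v_0 = (4, 4).
v_2 = A·v_1 = (8, 12).
v_3 = A·v_2 = (16, 32).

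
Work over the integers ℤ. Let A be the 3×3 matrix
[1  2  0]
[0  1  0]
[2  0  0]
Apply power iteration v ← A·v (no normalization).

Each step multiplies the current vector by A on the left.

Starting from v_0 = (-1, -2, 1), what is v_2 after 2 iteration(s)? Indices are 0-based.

v_2 = (-9, -2, -10)

v_0 = (-1, -2, 1).
v_1 = A·v_0 = (-5, -2, -2).
v_2 = A·v_1 = (-9, -2, -10).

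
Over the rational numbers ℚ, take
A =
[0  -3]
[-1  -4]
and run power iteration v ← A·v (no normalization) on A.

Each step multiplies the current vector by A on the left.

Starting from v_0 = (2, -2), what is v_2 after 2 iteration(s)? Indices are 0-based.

v_2 = (-18, -30)

v_0 = (2, -2).
v_1 = A·v_0 = (6, 6).
v_2 = A·v_1 = (-18, -30).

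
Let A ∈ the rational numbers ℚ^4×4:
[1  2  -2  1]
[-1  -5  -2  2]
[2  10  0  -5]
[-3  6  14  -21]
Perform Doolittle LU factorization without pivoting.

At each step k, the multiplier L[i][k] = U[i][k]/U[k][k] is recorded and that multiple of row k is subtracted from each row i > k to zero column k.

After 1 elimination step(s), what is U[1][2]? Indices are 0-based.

U[1][2] = -4

Step 1: pivot at (0,0) is 1.
  row1 ← row1 − (-1)·row0  ⇒  L[1][0]=-1, U row1=(0, -3, -4, 3)
  row2 ← row2 − (2)·row0  ⇒  L[2][0]=2, U row2=(0, 6, 4, -7)
  row3 ← row3 − (-3)·row0  ⇒  L[3][0]=-3, U row3=(0, 12, 8, -18)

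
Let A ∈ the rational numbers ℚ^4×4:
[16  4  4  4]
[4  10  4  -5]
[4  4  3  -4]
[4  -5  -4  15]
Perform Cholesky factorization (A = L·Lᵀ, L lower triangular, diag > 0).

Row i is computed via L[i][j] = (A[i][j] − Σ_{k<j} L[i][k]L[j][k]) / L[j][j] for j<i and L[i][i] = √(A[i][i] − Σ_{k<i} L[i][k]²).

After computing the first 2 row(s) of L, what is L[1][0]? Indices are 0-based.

Step 1: L[0][0] = √(16) = 4.
  L[1][0] = (4) / L[0][0] = 1.
Step 2: L[1][1] = √(9) = 3.

L[1][0] = 1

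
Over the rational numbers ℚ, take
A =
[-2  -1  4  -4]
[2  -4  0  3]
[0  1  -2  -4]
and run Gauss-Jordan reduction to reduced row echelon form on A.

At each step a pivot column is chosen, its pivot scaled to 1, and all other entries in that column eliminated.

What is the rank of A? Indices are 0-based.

rank = 3

step 1: normalize row 0 (÷-2) = (1, 1/2, -2, 2)
  row 1: subtract 2×row0 = (0, -5, 4, -1)
step 2: normalize row 1 (÷-5) = (0, 1, -4/5, 1/5)
  row 0: subtract 1/2×row1 = (1, 0, -8/5, 19/10)
  row 2: subtract 1×row1 = (0, 0, -6/5, -21/5)
step 3: normalize row 2 (÷-6/5) = (0, 0, 1, 7/2)
  row 0: subtract -8/5×row2 = (1, 0, 0, 15/2)
  row 1: subtract -4/5×row2 = (0, 1, 0, 3)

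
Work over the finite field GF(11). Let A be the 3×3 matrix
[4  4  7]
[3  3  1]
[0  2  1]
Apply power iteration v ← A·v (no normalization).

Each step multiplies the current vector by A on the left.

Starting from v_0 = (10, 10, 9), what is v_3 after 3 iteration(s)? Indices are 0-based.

v_0 = (10, 10, 9).
v_1 = A·v_0 = (0, 3, 7).
v_2 = A·v_1 = (6, 5, 2).
v_3 = A·v_2 = (3, 2, 1).

v_3 = (3, 2, 1)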